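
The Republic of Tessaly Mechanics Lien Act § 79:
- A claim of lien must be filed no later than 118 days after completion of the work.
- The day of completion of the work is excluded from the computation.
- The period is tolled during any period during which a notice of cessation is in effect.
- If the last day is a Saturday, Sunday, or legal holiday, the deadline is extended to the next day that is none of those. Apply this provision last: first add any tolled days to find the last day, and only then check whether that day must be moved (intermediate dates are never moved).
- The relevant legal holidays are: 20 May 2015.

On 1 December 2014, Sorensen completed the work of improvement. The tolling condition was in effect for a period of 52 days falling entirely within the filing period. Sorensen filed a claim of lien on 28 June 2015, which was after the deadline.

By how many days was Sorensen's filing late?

118 days after 1 December 2014 is March 29, 2015.
Tolling adds 52 days: March 29, 2015 + 52 days = May 20, 2015.
May 20, 2015 is a listed holiday. The next qualifying day is May 21, 2015.
The deadline is May 21, 2015; from May 21, 2015 to June 28, 2015 is 38 days.

38 days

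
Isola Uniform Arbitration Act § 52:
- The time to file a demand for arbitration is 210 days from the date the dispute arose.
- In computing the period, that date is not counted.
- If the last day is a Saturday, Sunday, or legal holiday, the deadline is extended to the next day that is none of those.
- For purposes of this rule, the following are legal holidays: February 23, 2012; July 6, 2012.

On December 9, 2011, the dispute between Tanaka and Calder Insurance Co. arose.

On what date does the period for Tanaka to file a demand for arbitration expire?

210 days after December 9, 2011 is July 6, 2012.
July 6, 2012 is a listed holiday; July 7, 2012 is Saturday; July 8, 2012 is Sunday. The next qualifying day is July 9, 2012.

July 9, 2012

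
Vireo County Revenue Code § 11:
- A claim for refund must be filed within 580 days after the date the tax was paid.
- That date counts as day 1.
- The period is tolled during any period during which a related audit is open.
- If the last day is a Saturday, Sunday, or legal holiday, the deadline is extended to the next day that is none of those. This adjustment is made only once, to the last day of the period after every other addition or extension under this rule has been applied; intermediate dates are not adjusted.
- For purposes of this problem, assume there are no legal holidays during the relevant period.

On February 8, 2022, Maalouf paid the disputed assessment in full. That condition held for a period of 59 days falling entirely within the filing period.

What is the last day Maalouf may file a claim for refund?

Counting February 8, 2022 as day 1, day 580 is September 10, 2023.
Tolling adds 59 days: September 10, 2023 + 59 days = November 8, 2023.
November 8, 2023 is a Wednesday and not a legal holiday, so no extension applies.

November 8, 2023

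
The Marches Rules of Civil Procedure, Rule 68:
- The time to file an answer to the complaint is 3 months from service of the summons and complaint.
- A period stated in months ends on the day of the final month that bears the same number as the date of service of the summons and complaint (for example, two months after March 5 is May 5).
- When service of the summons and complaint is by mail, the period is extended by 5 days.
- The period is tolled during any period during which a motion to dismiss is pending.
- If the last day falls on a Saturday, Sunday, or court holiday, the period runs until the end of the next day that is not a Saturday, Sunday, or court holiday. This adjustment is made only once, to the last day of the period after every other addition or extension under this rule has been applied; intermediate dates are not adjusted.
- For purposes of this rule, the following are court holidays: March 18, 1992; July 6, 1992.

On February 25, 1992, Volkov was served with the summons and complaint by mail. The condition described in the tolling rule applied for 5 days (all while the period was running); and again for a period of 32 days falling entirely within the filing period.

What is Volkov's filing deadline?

July 7, 1992

3 months after February 25, 1992 is May 25, 1992.
Service was by mail, adding 5 days: May 25, 1992 + 5 days = May 30, 1992.
Tolling adds 5 days: May 30, 1992 + 5 days = June 4, 1992.
Tolling adds 32 days: June 4, 1992 + 32 days = July 6, 1992.
July 6, 1992 is a listed holiday. The next qualifying day is July 7, 1992.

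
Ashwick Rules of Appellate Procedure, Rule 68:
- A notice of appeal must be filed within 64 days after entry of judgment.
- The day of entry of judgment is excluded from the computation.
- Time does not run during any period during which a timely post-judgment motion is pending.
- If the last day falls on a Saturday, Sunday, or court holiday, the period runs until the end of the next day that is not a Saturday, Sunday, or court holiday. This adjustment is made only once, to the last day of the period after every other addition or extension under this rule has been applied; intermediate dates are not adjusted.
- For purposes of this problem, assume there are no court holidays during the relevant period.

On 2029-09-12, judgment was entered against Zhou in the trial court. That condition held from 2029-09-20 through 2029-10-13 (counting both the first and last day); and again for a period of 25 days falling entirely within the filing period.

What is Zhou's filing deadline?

January 3, 2030

64 days after 2029-09-12 is November 15, 2029.
From September 20, 2029 through October 13, 2029 inclusive is 24 days; tolling adds 24 days: November 15, 2029 + 24 days = December 9, 2029.
Tolling adds 25 days: December 9, 2029 + 25 days = January 3, 2030.
January 3, 2030 is a Thursday and not a court holiday, so no extension applies.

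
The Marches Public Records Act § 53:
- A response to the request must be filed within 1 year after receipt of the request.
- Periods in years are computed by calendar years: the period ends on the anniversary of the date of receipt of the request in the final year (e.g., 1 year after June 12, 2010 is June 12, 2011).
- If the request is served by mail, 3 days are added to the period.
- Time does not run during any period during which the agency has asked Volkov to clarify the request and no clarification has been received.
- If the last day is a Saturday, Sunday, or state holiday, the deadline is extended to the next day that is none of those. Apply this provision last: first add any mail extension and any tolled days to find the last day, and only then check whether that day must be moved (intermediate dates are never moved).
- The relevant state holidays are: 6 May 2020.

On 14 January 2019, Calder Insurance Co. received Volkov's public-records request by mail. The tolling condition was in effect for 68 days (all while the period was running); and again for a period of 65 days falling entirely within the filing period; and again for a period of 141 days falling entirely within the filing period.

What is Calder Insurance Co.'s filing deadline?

October 19, 2020

1 year after 14 January 2019 is January 14, 2020.
Service was by mail, adding 3 days: January 14, 2020 + 3 days = January 17, 2020.
Tolling adds 68 days: January 17, 2020 + 68 days = March 25, 2020.
Tolling adds 65 days: March 25, 2020 + 65 days = May 29, 2020.
Tolling adds 141 days: May 29, 2020 + 141 days = October 17, 2020.
October 17, 2020 is Saturday; October 18, 2020 is Sunday. The next qualifying day is October 19, 2020.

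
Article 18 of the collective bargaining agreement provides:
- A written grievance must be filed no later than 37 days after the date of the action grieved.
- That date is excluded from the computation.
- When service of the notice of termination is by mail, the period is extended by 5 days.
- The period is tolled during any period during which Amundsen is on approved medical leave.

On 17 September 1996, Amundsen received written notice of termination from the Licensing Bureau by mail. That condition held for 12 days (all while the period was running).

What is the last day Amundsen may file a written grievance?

November 10, 1996

37 days after 17 September 1996 is October 24, 1996.
Service was by mail, adding 5 days: October 24, 1996 + 5 days = October 29, 1996.
Tolling adds 12 days: October 29, 1996 + 12 days = November 10, 1996.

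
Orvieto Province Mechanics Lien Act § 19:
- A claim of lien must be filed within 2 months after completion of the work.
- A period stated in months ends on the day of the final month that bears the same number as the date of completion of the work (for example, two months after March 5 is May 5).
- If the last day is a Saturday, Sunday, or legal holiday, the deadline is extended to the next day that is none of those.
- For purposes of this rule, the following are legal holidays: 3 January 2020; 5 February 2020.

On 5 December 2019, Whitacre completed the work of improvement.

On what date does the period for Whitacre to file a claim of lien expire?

2 months after 5 December 2019 is February 5, 2020.
February 5, 2020 is a listed holiday. The next qualifying day is February 6, 2020.

February 6, 2020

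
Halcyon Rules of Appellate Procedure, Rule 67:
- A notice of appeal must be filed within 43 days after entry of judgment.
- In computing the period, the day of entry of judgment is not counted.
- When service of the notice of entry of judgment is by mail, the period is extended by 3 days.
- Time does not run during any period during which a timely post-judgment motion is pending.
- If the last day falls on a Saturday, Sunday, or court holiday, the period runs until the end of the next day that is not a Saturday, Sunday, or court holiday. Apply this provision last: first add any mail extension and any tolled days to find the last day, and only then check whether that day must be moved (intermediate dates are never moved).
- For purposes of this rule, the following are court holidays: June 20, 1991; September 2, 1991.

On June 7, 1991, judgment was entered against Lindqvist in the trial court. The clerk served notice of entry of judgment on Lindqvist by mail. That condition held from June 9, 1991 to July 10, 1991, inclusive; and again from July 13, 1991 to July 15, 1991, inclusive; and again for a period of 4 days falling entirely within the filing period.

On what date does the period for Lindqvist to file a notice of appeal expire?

September 3, 1991

43 days after June 7, 1991 is July 20, 1991.
Service was by mail, adding 3 days: July 20, 1991 + 3 days = July 23, 1991.
From June 9, 1991 through July 10, 1991 inclusive is 32 days; tolling adds 32 days: July 23, 1991 + 32 days = August 24, 1991.
From July 13, 1991 through July 15, 1991 inclusive is 3 days; tolling adds 3 days: August 24, 1991 + 3 days = August 27, 1991.
Tolling adds 4 days: August 27, 1991 + 4 days = August 31, 1991.
August 31, 1991 is Saturday; September 1, 1991 is Sunday; September 2, 1991 is a listed holiday. The next qualifying day is September 3, 1991.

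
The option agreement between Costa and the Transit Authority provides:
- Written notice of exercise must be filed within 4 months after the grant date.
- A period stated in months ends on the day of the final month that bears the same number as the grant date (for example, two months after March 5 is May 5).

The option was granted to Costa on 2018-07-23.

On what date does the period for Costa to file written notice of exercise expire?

4 months after 2018-07-23 is November 23, 2018.

November 23, 2018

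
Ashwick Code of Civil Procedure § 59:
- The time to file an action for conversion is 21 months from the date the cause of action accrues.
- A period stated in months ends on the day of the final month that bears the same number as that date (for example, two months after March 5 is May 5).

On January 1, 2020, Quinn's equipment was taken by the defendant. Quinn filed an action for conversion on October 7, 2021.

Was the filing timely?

21 months after January 1, 2020 is October 1, 2021.
The deadline is October 1, 2021; the filing on October 7, 2021 is after that date.

No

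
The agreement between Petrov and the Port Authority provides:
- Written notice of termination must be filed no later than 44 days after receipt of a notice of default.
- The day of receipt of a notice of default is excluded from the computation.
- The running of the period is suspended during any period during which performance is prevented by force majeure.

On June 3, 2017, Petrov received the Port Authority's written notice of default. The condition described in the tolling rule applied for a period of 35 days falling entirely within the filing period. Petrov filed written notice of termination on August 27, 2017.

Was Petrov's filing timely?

No

44 days after June 3, 2017 is July 17, 2017.
Tolling adds 35 days: July 17, 2017 + 35 days = August 21, 2017.
The deadline is August 21, 2017; the filing on August 27, 2017 is after that date.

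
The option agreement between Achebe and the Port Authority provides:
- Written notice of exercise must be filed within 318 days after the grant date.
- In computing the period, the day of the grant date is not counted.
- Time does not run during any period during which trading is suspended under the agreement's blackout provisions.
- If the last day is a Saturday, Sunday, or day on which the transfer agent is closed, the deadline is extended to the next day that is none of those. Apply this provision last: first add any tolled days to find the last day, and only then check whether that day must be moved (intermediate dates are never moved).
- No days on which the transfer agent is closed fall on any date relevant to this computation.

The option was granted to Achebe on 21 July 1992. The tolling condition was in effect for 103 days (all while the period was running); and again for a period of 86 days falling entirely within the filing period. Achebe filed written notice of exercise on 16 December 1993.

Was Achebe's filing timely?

No

318 days after 21 July 1992 is June 4, 1993.
Tolling adds 103 days: June 4, 1993 + 103 days = September 15, 1993.
Tolling adds 86 days: September 15, 1993 + 86 days = December 10, 1993.
December 10, 1993 is a Friday and not a day on which the transfer agent is closed, so no extension applies.
The deadline is December 10, 1993; the filing on December 16, 1993 is after that date.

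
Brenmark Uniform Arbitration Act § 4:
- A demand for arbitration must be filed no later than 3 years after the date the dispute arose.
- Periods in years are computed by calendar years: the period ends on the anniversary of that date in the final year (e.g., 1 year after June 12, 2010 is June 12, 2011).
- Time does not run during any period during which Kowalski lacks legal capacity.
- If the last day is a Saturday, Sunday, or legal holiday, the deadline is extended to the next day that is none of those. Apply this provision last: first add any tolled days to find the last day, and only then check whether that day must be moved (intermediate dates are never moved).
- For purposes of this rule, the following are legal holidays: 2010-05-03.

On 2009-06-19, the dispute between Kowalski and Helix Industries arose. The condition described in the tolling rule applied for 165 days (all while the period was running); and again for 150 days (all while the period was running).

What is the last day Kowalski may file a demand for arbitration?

3 years after 2009-06-19 is June 19, 2012.
Tolling adds 165 days: June 19, 2012 + 165 days = December 1, 2012.
Tolling adds 150 days: December 1, 2012 + 150 days = April 30, 2013.
April 30, 2013 is a Tuesday and not a legal holiday, so no extension applies.

April 30, 2013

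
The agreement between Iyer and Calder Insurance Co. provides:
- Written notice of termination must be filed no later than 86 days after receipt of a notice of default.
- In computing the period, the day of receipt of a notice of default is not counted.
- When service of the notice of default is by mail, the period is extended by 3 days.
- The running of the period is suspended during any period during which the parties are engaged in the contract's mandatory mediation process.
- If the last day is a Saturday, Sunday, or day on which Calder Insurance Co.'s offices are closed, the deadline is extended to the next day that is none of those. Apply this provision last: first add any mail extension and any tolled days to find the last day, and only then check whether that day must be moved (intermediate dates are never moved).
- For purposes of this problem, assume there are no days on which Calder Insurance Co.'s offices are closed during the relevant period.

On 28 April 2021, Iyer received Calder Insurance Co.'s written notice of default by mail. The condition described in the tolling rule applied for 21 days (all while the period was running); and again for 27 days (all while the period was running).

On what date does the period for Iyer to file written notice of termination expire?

September 13, 2021

86 days after 28 April 2021 is July 23, 2021.
Service was by mail, adding 3 days: July 23, 2021 + 3 days = July 26, 2021.
Tolling adds 21 days: July 26, 2021 + 21 days = August 16, 2021.
Tolling adds 27 days: August 16, 2021 + 27 days = September 12, 2021.
September 12, 2021 is Sunday. The next qualifying day is September 13, 2021.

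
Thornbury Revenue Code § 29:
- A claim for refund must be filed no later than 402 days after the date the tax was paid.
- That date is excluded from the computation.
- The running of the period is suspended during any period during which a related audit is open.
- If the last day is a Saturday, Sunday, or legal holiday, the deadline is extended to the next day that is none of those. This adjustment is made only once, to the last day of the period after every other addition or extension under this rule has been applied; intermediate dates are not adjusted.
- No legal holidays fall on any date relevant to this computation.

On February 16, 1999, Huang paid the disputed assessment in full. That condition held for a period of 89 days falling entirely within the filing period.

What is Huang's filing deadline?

402 days after February 16, 1999 is March 24, 2000.
Tolling adds 89 days: March 24, 2000 + 89 days = June 21, 2000.
June 21, 2000 is a Wednesday and not a legal holiday, so no extension applies.

June 21, 2000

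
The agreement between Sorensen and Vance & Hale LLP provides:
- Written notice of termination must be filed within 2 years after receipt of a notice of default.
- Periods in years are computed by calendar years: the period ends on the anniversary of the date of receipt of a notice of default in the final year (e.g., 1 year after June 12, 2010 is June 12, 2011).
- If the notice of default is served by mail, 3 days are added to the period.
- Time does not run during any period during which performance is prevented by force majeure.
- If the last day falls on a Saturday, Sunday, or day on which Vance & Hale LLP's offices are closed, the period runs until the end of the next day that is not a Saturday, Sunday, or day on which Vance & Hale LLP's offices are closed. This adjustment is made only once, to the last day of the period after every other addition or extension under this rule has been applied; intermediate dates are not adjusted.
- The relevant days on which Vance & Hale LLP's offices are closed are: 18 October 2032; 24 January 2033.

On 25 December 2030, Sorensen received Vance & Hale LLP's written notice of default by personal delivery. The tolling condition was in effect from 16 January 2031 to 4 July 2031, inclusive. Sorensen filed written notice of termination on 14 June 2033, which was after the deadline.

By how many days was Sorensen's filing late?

1 day

2 years after 25 December 2030 is December 25, 2032.
Service was not by mail, so no mail extension applies.
From January 16, 2031 through July 4, 2031 inclusive is 170 days; tolling adds 170 days: December 25, 2032 + 170 days = June 13, 2033.
June 13, 2033 is a Monday and not a day on which Vance & Hale LLP's offices are closed, so no extension applies.
The deadline is June 13, 2033; from June 13, 2033 to June 14, 2033 is 1 days.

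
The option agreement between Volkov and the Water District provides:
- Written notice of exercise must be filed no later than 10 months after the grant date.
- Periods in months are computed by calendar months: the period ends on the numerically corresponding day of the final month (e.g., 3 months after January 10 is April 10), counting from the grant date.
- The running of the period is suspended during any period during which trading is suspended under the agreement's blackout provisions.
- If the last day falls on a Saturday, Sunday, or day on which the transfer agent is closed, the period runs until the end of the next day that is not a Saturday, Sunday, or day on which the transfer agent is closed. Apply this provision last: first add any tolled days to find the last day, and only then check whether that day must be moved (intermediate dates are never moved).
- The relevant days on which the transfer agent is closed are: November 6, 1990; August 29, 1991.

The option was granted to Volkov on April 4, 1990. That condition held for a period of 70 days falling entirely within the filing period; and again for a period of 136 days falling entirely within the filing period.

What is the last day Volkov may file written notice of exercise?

10 months after April 4, 1990 is February 4, 1991.
Tolling adds 70 days: February 4, 1991 + 70 days = April 15, 1991.
Tolling adds 136 days: April 15, 1991 + 136 days = August 29, 1991.
August 29, 1991 is a listed holiday. The next qualifying day is August 30, 1991.

August 30, 1991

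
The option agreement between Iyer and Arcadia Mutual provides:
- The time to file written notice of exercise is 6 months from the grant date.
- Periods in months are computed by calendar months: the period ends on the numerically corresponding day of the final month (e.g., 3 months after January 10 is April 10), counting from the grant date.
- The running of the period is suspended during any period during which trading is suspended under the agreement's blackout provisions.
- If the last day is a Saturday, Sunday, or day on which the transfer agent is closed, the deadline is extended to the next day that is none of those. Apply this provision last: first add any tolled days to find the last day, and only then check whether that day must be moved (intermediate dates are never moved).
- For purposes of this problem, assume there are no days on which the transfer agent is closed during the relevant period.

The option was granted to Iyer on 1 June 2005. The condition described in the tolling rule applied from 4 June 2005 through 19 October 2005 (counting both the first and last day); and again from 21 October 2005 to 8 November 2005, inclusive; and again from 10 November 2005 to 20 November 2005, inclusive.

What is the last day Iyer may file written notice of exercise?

May 18, 2006

6 months after 1 June 2005 is December 1, 2005.
From June 4, 2005 through October 19, 2005 inclusive is 138 days; tolling adds 138 days: December 1, 2005 + 138 days = April 18, 2006.
From October 21, 2005 through November 8, 2005 inclusive is 19 days; tolling adds 19 days: April 18, 2006 + 19 days = May 7, 2006.
From November 10, 2005 through November 20, 2005 inclusive is 11 days; tolling adds 11 days: May 7, 2006 + 11 days = May 18, 2006.
May 18, 2006 is a Thursday and not a day on which the transfer agent is closed, so no extension applies.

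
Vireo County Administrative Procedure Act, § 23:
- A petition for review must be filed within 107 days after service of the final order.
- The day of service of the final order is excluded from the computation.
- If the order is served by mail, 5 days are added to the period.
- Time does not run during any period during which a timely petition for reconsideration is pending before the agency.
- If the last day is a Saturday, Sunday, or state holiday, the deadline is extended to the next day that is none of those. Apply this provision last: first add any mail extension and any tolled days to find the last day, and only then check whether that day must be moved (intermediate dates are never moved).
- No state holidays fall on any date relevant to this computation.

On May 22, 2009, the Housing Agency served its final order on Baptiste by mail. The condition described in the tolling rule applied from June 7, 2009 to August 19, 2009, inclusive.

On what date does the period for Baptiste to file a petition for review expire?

November 24, 2009

107 days after May 22, 2009 is September 6, 2009.
Service was by mail, adding 5 days: September 6, 2009 + 5 days = September 11, 2009.
From June 7, 2009 through August 19, 2009 inclusive is 74 days; tolling adds 74 days: September 11, 2009 + 74 days = November 24, 2009.
November 24, 2009 is a Tuesday and not a state holiday, so no extension applies.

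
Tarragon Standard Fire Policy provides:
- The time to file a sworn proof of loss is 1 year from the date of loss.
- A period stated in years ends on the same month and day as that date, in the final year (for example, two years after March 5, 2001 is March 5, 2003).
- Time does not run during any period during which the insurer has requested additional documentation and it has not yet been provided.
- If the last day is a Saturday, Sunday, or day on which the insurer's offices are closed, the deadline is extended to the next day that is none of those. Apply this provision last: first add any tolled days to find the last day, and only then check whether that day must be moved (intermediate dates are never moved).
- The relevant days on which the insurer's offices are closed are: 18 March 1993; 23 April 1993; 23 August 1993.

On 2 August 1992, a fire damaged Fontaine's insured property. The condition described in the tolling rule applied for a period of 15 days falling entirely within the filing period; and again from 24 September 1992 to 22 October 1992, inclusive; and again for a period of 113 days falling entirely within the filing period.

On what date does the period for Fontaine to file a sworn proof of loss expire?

January 6, 1994

1 year after 2 August 1992 is August 2, 1993.
Tolling adds 15 days: August 2, 1993 + 15 days = August 17, 1993.
From September 24, 1992 through October 22, 1992 inclusive is 29 days; tolling adds 29 days: August 17, 1993 + 29 days = September 15, 1993.
Tolling adds 113 days: September 15, 1993 + 113 days = January 6, 1994.
January 6, 1994 is a Thursday and not a day on which the insurer's offices are closed, so no extension applies.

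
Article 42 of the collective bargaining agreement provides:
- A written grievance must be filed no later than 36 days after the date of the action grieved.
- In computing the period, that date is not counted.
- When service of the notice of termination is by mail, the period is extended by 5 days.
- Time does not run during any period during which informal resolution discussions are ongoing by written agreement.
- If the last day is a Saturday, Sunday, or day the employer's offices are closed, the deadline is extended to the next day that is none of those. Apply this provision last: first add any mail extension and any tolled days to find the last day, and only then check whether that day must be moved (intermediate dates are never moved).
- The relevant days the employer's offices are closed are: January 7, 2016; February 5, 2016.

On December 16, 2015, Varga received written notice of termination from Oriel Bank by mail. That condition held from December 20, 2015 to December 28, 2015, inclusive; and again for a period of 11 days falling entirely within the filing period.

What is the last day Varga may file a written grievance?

36 days after December 16, 2015 is January 21, 2016.
Service was by mail, adding 5 days: January 21, 2016 + 5 days = January 26, 2016.
From December 20, 2015 through December 28, 2015 inclusive is 9 days; tolling adds 9 days: January 26, 2016 + 9 days = February 4, 2016.
Tolling adds 11 days: February 4, 2016 + 11 days = February 15, 2016.
February 15, 2016 is a Monday and not a day the employer's offices are closed, so no extension applies.

February 15, 2016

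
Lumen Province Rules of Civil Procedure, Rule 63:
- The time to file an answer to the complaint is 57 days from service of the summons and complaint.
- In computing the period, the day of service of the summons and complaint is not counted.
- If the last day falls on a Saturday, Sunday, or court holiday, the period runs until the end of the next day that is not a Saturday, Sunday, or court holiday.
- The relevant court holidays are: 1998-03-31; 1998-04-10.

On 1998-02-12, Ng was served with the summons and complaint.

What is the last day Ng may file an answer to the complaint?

57 days after 1998-02-12 is April 10, 1998.
April 10, 1998 is a listed holiday; April 11, 1998 is Saturday; April 12, 1998 is Sunday. The next qualifying day is April 13, 1998.

April 13, 1998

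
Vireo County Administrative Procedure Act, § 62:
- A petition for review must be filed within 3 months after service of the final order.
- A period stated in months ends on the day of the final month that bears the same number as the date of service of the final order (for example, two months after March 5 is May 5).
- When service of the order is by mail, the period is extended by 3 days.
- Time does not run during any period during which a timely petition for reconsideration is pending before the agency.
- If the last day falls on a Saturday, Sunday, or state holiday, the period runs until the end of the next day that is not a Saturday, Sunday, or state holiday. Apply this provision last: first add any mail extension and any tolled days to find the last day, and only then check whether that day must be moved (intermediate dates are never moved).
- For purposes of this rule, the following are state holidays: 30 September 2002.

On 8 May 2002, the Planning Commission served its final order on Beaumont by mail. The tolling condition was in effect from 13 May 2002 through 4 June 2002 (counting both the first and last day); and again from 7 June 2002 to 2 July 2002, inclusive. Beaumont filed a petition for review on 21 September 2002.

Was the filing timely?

Yes

3 months after 8 May 2002 is August 8, 2002.
Service was by mail, adding 3 days: August 8, 2002 + 3 days = August 11, 2002.
From May 13, 2002 through June 4, 2002 inclusive is 23 days; tolling adds 23 days: August 11, 2002 + 23 days = September 3, 2002.
From June 7, 2002 through July 2, 2002 inclusive is 26 days; tolling adds 26 days: September 3, 2002 + 26 days = September 29, 2002.
September 29, 2002 is Sunday; September 30, 2002 is a listed holiday. The next qualifying day is October 1, 2002.
The deadline is October 1, 2002; the filing on September 21, 2002 is on or before that date.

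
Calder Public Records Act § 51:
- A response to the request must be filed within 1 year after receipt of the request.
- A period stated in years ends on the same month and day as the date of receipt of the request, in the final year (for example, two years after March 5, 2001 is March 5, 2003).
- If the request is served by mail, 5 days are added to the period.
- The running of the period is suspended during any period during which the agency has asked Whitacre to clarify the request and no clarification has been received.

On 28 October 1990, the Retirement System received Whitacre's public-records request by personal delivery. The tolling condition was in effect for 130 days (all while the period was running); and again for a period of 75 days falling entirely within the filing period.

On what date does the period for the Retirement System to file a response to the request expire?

1 year after 28 October 1990 is October 28, 1991.
Service was not by mail, so no mail extension applies.
Tolling adds 130 days: October 28, 1991 + 130 days = March 6, 1992.
Tolling adds 75 days: March 6, 1992 + 75 days = May 20, 1992.

May 20, 1992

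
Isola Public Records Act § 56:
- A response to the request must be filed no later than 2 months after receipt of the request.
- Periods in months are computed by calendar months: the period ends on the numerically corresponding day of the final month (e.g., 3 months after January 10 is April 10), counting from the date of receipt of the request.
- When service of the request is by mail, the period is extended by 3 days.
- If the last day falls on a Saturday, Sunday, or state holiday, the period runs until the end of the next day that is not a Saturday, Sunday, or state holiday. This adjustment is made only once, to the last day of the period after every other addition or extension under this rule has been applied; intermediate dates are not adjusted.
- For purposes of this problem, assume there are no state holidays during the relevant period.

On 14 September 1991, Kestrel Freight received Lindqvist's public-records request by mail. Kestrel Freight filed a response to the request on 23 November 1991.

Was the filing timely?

No

2 months after 14 September 1991 is November 14, 1991.
Service was by mail, adding 3 days: November 14, 1991 + 3 days = November 17, 1991.
November 17, 1991 is Sunday. The next qualifying day is November 18, 1991.
The deadline is November 18, 1991; the filing on November 23, 1991 is after that date.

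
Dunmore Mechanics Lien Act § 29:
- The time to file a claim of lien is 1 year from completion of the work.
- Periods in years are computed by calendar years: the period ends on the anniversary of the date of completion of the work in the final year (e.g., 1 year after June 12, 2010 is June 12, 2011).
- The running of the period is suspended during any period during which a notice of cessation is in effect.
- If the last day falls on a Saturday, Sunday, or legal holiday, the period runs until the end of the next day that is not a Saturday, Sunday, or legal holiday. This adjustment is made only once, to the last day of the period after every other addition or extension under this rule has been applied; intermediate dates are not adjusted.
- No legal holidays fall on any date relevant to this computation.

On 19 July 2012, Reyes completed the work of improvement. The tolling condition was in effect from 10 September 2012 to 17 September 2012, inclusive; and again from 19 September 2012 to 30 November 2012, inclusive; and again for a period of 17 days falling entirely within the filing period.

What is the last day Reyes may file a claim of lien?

1 year after 19 July 2012 is July 19, 2013.
From September 10, 2012 through September 17, 2012 inclusive is 8 days; tolling adds 8 days: July 19, 2013 + 8 days = July 27, 2013.
From September 19, 2012 through November 30, 2012 inclusive is 73 days; tolling adds 73 days: July 27, 2013 + 73 days = October 8, 2013.
Tolling adds 17 days: October 8, 2013 + 17 days = October 25, 2013.
October 25, 2013 is a Friday and not a legal holiday, so no extension applies.

October 25, 2013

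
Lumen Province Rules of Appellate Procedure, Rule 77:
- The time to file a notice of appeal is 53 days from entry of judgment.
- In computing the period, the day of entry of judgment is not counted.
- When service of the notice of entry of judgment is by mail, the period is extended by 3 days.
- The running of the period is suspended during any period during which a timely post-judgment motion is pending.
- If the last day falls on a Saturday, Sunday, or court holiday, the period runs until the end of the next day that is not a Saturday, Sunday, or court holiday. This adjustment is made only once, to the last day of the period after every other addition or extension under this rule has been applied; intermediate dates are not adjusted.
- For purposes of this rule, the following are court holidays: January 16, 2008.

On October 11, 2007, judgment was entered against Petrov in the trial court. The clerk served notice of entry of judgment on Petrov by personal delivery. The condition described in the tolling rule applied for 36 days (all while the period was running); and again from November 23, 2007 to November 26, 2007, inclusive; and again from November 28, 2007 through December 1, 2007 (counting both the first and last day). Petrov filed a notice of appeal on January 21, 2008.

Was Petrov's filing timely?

No

53 days after October 11, 2007 is December 3, 2007.
Service was not by mail, so no mail extension applies.
Tolling adds 36 days: December 3, 2007 + 36 days = January 8, 2008.
From November 23, 2007 through November 26, 2007 inclusive is 4 days; tolling adds 4 days: January 8, 2008 + 4 days = January 12, 2008.
From November 28, 2007 through December 1, 2007 inclusive is 4 days; tolling adds 4 days: January 12, 2008 + 4 days = January 16, 2008.
January 16, 2008 is a listed holiday. The next qualifying day is January 17, 2008.
The deadline is January 17, 2008; the filing on January 21, 2008 is after that date.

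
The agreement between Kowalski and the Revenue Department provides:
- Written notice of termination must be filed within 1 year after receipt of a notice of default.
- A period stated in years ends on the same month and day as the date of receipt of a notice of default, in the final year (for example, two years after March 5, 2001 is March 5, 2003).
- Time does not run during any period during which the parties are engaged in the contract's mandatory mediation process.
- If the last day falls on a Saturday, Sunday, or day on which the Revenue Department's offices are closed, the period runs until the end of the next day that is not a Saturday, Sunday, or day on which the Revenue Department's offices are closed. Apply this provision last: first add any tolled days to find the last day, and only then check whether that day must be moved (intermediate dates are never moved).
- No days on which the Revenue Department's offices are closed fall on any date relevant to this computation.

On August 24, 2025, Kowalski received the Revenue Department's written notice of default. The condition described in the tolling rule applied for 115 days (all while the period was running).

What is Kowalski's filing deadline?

1 year after August 24, 2025 is August 24, 2026.
Tolling adds 115 days: August 24, 2026 + 115 days = December 17, 2026.
December 17, 2026 is a Thursday and not a day on which the Revenue Department's offices are closed, so no extension applies.

December 17, 2026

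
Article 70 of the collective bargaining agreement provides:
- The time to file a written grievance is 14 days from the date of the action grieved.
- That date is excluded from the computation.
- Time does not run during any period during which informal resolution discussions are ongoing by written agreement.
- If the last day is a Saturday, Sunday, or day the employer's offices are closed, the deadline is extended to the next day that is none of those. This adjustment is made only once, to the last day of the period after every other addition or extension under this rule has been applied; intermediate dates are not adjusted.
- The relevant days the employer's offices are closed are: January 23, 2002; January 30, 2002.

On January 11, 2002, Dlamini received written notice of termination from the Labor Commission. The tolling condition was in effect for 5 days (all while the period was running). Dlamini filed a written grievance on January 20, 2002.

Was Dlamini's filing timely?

Yes

14 days after January 11, 2002 is January 25, 2002.
Tolling adds 5 days: January 25, 2002 + 5 days = January 30, 2002.
January 30, 2002 is a listed holiday. The next qualifying day is January 31, 2002.
The deadline is January 31, 2002; the filing on January 20, 2002 is on or before that date.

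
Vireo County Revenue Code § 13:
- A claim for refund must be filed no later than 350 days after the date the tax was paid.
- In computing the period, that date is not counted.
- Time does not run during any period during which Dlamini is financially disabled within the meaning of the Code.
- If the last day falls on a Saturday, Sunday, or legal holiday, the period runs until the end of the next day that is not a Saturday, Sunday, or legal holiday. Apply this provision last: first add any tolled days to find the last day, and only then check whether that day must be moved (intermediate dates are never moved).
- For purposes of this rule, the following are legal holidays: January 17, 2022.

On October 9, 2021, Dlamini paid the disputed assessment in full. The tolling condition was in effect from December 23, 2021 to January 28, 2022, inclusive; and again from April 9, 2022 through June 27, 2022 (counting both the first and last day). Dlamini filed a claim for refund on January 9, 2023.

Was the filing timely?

Yes

350 days after October 9, 2021 is September 24, 2022.
From December 23, 2021 through January 28, 2022 inclusive is 37 days; tolling adds 37 days: September 24, 2022 + 37 days = October 31, 2022.
From April 9, 2022 through June 27, 2022 inclusive is 80 days; tolling adds 80 days: October 31, 2022 + 80 days = January 19, 2023.
January 19, 2023 is a Thursday and not a legal holiday, so no extension applies.
The deadline is January 19, 2023; the filing on January 9, 2023 is on or before that date.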